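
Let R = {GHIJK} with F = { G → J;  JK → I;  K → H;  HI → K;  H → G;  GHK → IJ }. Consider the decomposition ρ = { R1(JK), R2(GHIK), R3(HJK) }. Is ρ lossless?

Yes

Chase test. Columns are GHIJK; row i has aⱼ where attribute j ∈ Ri, else bᵢⱼ.
Initial tableau (one row per fragment):
  row 1: b11 b12 b13 a4 a5
  row 2: a1 a2 a3 b24 a5
  row 3: b31 a2 b33 a4 a5
Rows 1 and 3 agree on JK; apply JK→I and equate their I entries.
Rows 1 and 2 agree on K; apply K→H and equate their H entries.
Rows 1 and 2 agree on H; apply H→G and equate their G entries.
Rows 1 and 3 agree on H; apply H→G and equate their G entries.
Rows 1 and 2 agree on GHK; apply GHK→IJ and equate their IJ entries.
Row 1 is now all distinguished symbols — the join is lossless.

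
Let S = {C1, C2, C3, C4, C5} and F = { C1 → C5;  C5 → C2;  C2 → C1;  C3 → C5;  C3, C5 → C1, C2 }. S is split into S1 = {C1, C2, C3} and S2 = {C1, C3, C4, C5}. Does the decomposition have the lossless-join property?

Common attributes: S1 ∩ S2 = {C1, C3}.
Closure of {C1, C3}: C1 → C5 applies, adding C5; C5 → C2 applies, adding C2. So (C1, C3)⁺ = {C1, C2, C3, C5}.
This closure contains every attribute of S1, so S1 ∩ S2 → S1. The join is lossless.

Yes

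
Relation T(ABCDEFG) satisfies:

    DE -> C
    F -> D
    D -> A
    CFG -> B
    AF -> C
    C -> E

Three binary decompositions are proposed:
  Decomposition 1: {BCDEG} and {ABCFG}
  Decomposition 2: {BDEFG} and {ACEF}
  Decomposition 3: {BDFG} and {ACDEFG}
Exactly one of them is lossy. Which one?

Decomposition 1

Decomposition 1: common = {BCG}, closure = {BCEG} → lossy.
Decomposition 2: common = {EF}, closure = {ACDEF} → lossless.
Decomposition 3: common = {DFG}, closure = {ABCDEFG} → lossless.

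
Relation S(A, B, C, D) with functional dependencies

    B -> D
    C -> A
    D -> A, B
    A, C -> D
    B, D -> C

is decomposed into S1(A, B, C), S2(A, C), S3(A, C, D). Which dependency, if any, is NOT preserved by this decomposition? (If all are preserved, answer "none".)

none

B → D: restricted closure across fragments reaches D.
C → A lies within S1.
D → A, B: restricted closure across fragments reaches A, B.
A, C → D lies within S3.
B, D → C: restricted closure across fragments reaches C.
Every dependency is enforceable on the fragments, so the decomposition is dependency-preserving.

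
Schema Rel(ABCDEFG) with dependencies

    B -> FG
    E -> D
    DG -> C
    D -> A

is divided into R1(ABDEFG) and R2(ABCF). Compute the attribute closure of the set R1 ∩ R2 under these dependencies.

ABFG

R1 ∩ R2 = {ABF}.
B → FG applies, adding G
Closure: {ABFG}.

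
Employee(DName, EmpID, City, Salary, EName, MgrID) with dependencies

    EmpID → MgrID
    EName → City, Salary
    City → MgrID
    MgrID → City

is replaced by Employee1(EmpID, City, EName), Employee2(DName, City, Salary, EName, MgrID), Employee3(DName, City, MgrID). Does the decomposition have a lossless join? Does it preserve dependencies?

lossy but dependency-preserving

Lossless test (chase): Rows 1 and 2 agree on EName; apply EName→City, Salary and equate their City, Salary entries. Rows 1 and 2 agree on City; apply City→MgrID and equate their MgrID entries. No row becomes fully distinguished — the join is lossy.
Dependency preservation: EmpID → MgrID is not contained in any single fragment, but the restricted closure of its left-hand side across the fragments still reaches the right-hand side; the remaining FDs each lie inside some fragment. All dependencies are preserved.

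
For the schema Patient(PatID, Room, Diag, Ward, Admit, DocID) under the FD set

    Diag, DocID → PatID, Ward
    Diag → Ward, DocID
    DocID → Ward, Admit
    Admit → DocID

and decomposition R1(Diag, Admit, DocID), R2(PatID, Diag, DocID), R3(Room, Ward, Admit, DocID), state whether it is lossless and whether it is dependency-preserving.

lossy but dependency-preserving

Lossless test (chase): Rows 1 and 2 agree on Diag, DocID; apply Diag, DocID→PatID, Ward and equate their PatID, Ward entries. Rows 1 and 2 agree on DocID; apply DocID→Ward, Admit and equate their Ward, Admit entries. Rows 1 and 3 agree on DocID; apply DocID→Ward, Admit and equate their Ward, Admit entries. No row becomes fully distinguished — the join is lossy.
Dependency preservation: Diag, DocID → PatID, Ward; Diag → Ward, DocID are not contained in any single fragment, but the restricted closure of each left-hand side across the fragments still reaches the right-hand side; the remaining FDs each lie inside some fragment. All dependencies are preserved.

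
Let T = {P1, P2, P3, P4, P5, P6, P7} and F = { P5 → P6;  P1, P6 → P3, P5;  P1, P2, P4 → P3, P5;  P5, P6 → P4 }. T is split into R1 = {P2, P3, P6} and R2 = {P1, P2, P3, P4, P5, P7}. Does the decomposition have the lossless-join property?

No

Common attributes: R1 ∩ R2 = {P2, P3}.
No dependency enlarges {P2, P3}, so (P2, P3)⁺ = {P2, P3}.
The closure contains neither all of R1 = {P2, P3, P6} nor all of R2 = {P1, P2, P3, P4, P5, P7}, so the common attributes are not a superkey of either fragment. The join is lossy.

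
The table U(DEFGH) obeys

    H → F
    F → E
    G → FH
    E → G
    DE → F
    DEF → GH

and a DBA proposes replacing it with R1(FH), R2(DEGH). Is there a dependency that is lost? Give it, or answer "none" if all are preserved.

H → F lies within R1.
F → E: restricted closure across fragments reaches E.
G → FH: restricted closure across fragments reaches FH.
E → G lies within R2.
DE → F: restricted closure across fragments reaches F.
DEF → GH: restricted closure across fragments reaches GH.
Every dependency is enforceable on the fragments, so the decomposition is dependency-preserving.

none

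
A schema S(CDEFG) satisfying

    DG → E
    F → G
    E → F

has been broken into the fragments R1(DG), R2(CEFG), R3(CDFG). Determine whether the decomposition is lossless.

No

Chase test. Columns are CDEFG; row i has aⱼ where attribute j ∈ Ri, else bᵢⱼ.
Initial tableau (one row per fragment):
  row 1: b11 a2 b13 b14 a5
  row 2: a1 b22 a3 a4 a5
  row 3: a1 a2 b33 a4 a5
Rows 1 and 3 agree on DG; apply DG→E and equate their E entries.
Rows 1 and 3 agree on E; apply E→F and equate their F entries.
No row becomes fully distinguished — the join is lossy.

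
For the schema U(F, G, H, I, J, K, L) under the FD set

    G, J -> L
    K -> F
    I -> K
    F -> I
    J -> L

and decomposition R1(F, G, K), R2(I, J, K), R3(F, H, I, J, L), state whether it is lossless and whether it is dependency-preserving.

Lossless test (chase): Rows 1 and 2 agree on K; apply K→F and equate their F entries. Rows 2 and 3 agree on I; apply I→K and equate their K entries. Rows 1 and 2 agree on F; apply F→I and equate their I entries. Rows 2 and 3 agree on J; apply J→L and equate their L entries. No row becomes fully distinguished — the join is lossy.
Dependency preservation: G, J → L is not contained in any single fragment, but the restricted closure of its left-hand side across the fragments still reaches the right-hand side; the remaining FDs each lie inside some fragment. All dependencies are preserved.

lossy but dependency-preserving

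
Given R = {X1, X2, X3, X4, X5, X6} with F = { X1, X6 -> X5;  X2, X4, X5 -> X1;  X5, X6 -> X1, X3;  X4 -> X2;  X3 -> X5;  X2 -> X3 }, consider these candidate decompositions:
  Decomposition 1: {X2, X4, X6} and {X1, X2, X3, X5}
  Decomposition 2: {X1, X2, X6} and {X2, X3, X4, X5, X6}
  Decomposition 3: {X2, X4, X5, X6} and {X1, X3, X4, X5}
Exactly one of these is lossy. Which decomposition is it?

Decomposition 1: common = {X2}, closure = {X2, X3, X5} → lossy.
Decomposition 2: common = {X2, X6}, closure = {X1, X2, X3, X5, X6} → lossless.
Decomposition 3: common = {X4, X5}, closure = {X1, X2, X3, X4, X5} → lossless.

Decomposition 1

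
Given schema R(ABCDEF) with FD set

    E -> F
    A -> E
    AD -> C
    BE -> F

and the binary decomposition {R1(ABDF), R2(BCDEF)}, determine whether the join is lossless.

No

Common attributes: R1 ∩ R2 = {BDF}.
No dependency enlarges {BDF}, so (BDF)⁺ = {BDF}.
The closure contains neither all of R1 = {ABDF} nor all of R2 = {BCDEF}, so the common attributes are not a superkey of either fragment. The join is lossy.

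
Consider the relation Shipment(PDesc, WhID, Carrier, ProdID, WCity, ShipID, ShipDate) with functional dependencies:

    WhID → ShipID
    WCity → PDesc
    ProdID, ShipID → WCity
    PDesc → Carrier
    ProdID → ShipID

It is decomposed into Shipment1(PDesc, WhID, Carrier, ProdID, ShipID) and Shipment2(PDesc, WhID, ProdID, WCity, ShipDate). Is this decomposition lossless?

Yes

Common attributes: Shipment1 ∩ Shipment2 = {PDesc, WhID, ProdID}.
Closure of {PDesc, WhID, ProdID}: WhID → ShipID applies, adding ShipID; ProdID, ShipID → WCity applies, adding WCity; PDesc → Carrier applies, adding Carrier. So (PDesc, WhID, ProdID)⁺ = {PDesc, WhID, Carrier, ProdID, WCity, ShipID}.
This closure contains every attribute of Shipment1, so Shipment1 ∩ Shipment2 → Shipment1. The join is lossless.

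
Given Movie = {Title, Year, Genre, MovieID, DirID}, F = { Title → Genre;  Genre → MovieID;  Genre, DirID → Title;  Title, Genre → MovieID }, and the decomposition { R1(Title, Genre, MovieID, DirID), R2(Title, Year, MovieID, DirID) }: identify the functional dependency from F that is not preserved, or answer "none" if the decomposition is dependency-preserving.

none

Title → Genre lies within R1.
Genre → MovieID lies within R1.
Genre, DirID → Title lies within R1.
Title, Genre → MovieID lies within R1.
Every dependency is enforceable on the fragments, so the decomposition is dependency-preserving.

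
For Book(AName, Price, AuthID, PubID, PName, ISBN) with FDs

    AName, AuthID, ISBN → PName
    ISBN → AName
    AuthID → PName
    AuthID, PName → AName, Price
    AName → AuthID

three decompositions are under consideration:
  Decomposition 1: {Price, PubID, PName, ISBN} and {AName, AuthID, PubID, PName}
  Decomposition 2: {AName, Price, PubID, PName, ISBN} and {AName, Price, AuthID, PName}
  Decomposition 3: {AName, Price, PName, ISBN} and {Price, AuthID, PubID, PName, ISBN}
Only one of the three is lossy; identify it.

Decomposition 1: common = {PubID, PName}, closure = {PubID, PName} → lossy.
Decomposition 2: common = {AName, Price, PName}, closure = {AName, Price, AuthID, PName} → lossless.
Decomposition 3: common = {Price, PName, ISBN}, closure = {AName, Price, AuthID, PName, ISBN} → lossless.

Decomposition 1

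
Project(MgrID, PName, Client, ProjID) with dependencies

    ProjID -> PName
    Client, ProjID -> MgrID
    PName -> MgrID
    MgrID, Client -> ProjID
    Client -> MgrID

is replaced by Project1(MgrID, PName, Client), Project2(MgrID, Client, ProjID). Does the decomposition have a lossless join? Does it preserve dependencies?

Lossless test: (MgrID, Client)⁺ = {MgrID, PName, Client, ProjID}, which contains all of one fragment — lossless.
Dependency preservation: the restricted closure of {ProjID} across the fragments never reaches {PName}, so ProjID → PName cannot be enforced without a join — not preserved.

lossless but not dependency-preserving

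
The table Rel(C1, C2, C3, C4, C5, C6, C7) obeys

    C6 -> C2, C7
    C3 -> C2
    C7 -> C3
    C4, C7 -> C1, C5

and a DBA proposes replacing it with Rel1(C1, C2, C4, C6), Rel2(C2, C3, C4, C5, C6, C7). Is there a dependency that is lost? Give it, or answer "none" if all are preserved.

C4, C7 -> C1, C5

Check C4, C7 → C1, C5: no single fragment contains all of {C1, C4, C5, C7}, and the restricted closure of {C4, C7} across the fragments never reaches {C1, C5}.
C6 → C2, C7 is preserved.
C3 → C2 is preserved.
C7 → C3 is preserved.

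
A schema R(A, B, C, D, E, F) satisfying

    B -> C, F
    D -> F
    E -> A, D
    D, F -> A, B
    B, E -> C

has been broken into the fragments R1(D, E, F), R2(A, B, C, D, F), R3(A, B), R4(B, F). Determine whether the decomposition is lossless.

Chase test. Columns are A, B, C, D, E, F; row i has aⱼ where attribute j ∈ Ri, else bᵢⱼ.
Initial tableau (one row per fragment):
  row 1: b11 b12 b13 a4 a5 a6
  row 2: a1 a2 a3 a4 b25 a6
  row 3: a1 a2 b33 b34 b35 b36
  row 4: b41 a2 b43 b44 b45 a6
Rows 2 and 3 agree on B; apply B→C, F and equate their C, F entries.
Rows 2 and 4 agree on B; apply B→C, F and equate their C, F entries.
Rows 1 and 2 agree on D, F; apply D, F→A, B and equate their A, B entries.
Rows 1 and 2 agree on B; apply B→C, F and equate their C, F entries.
Row 1 is now all distinguished symbols — the join is lossless.

Yes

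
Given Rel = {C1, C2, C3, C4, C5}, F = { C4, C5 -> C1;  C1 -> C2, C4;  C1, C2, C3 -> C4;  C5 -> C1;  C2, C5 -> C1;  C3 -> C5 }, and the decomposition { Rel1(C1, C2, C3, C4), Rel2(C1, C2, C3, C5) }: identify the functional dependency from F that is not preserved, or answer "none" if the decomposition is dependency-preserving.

none

C4, C5 → C1: restricted closure across fragments reaches C1.
C1 → C2, C4 lies within Rel1.
C1, C2, C3 → C4 lies within Rel1.
C5 → C1 lies within Rel2.
C2, C5 → C1 lies within Rel2.
C3 → C5 lies within Rel2.
Every dependency is enforceable on the fragments, so the decomposition is dependency-preserving.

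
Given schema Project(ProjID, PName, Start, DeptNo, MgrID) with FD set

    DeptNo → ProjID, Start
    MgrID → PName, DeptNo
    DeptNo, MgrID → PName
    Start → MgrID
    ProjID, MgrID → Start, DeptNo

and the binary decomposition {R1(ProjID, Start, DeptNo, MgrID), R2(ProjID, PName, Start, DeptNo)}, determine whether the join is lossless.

Yes

Common attributes: R1 ∩ R2 = {ProjID, Start, DeptNo}.
Closure of {ProjID, Start, DeptNo}: Start → MgrID applies, adding MgrID; MgrID → PName, DeptNo applies, adding PName. So (ProjID, Start, DeptNo)⁺ = {ProjID, PName, Start, DeptNo, MgrID}.
This closure contains every attribute of R1, so R1 ∩ R2 → R1. The join is lossless.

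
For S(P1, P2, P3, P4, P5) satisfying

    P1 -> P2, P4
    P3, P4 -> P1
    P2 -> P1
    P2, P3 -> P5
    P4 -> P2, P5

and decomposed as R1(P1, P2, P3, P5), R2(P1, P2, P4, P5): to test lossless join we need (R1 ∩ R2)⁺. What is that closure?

P1, P2, P4, P5

R1 ∩ R2 = {P1, P2, P5}.
P1 → P2, P4 applies, adding P4
Closure: {P1, P2, P4, P5}.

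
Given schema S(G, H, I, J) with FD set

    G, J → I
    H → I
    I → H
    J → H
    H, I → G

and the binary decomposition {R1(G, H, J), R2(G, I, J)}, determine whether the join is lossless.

Yes

Common attributes: R1 ∩ R2 = {G, J}.
Closure of {G, J}: G, J → I applies, adding I; I → H applies, adding H. So (G, J)⁺ = {G, H, I, J}.
This closure contains every attribute of R1, so R1 ∩ R2 → R1. The join is lossless.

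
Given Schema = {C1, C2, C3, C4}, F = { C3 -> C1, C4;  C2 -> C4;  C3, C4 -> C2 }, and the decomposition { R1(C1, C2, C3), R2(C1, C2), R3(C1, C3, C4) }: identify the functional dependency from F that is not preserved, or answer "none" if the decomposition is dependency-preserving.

Check C2 → C4: no single fragment contains all of {C2, C4}, and the restricted closure of {C2} across the fragments never reaches {C4}.
C3 → C1, C4 is preserved.
C3, C4 → C2 is preserved.

C2 -> C4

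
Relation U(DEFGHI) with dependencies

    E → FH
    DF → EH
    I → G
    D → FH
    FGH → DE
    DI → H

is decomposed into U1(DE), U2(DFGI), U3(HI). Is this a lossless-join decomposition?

Chase test. Columns are DEFGHI; row i has aⱼ where attribute j ∈ Ui, else bᵢⱼ.
Initial tableau (one row per fragment):
  row 1: a1 a2 b13 b14 b15 b16
  row 2: a1 b22 a3 a4 b25 a6
  row 3: b31 b32 b33 b34 a5 a6
Rows 2 and 3 agree on I; apply I→G and equate their G entries.
Rows 1 and 2 agree on D; apply D→FH and equate their FH entries.
Rows 1 and 2 agree on DF; apply DF→EH and equate their EH entries.
No row becomes fully distinguished — the join is lossy.

No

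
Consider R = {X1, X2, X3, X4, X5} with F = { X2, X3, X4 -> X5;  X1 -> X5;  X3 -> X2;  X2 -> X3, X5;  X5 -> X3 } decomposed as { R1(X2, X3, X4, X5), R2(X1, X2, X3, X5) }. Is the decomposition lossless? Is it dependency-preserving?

Lossless test: (X2, X3, X5)⁺ = {X2, X3, X5}, which is a superkey of neither fragment — lossy.
Dependency preservation: every FD's attributes lie within a single fragment, so each can be enforced locally — preserved.

lossy but dependency-preserving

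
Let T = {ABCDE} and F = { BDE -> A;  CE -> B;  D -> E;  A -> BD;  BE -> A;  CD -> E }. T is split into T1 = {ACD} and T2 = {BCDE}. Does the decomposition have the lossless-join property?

Yes

Common attributes: T1 ∩ T2 = {CD}.
Closure of {CD}: D → E applies, adding E; CE → B applies, adding B; BE → A applies, adding A. So (CD)⁺ = {ABCDE}.
This closure contains every attribute of T1, so T1 ∩ T2 → T1. The join is lossless.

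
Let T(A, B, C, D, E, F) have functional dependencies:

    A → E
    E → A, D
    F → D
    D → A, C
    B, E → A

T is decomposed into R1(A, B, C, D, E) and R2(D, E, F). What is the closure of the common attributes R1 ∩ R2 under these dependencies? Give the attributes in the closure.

R1 ∩ R2 = {D, E}.
E → A, D applies, adding A
D → A, C applies, adding C
Closure: {A, C, D, E}.

A, C, D, E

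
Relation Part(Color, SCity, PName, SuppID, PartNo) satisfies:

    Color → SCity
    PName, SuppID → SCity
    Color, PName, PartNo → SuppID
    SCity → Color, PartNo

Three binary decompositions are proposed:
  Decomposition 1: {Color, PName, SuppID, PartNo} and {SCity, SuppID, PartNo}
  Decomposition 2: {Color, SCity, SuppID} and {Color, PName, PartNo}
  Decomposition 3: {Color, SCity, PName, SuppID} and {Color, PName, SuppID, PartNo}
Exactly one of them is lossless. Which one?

Decomposition 1: common = {SuppID, PartNo}, closure = {SuppID, PartNo} → lossy.
Decomposition 2: common = {Color}, closure = {Color, SCity, PartNo} → lossy.
Decomposition 3: common = {Color, PName, SuppID}, closure = {Color, SCity, PName, SuppID, PartNo} → lossless.

Decomposition 3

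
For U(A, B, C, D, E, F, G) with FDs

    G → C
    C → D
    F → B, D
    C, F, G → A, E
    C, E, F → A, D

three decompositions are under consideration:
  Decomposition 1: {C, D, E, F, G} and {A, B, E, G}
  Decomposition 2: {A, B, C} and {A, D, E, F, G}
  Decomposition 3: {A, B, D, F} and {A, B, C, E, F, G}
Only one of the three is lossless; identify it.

Decomposition 3

Decomposition 1: common = {E, G}, closure = {C, D, E, G} → lossy.
Decomposition 2: common = {A}, closure = {A} → lossy.
Decomposition 3: common = {A, B, F}, closure = {A, B, D, F} → lossless.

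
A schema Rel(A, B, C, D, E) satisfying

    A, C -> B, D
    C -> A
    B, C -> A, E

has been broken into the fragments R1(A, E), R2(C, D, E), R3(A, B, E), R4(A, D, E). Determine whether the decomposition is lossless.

No

Chase test. Columns are A, B, C, D, E; row i has aⱼ where attribute j ∈ Ri, else bᵢⱼ.
Initial tableau (one row per fragment):
  row 1: a1 b12 b13 b14 a5
  row 2: b21 b22 a3 a4 a5
  row 3: a1 a2 b33 b34 a5
  row 4: a1 b42 b43 a4 a5
No row becomes fully distinguished — the join is lossy.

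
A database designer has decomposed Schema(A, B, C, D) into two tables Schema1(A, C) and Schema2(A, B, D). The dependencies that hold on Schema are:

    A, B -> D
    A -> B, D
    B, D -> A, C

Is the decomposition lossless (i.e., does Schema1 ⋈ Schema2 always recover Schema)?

Common attributes: Schema1 ∩ Schema2 = {A}.
Closure of {A}: A → B, D applies, adding B, D; B, D → A, C applies, adding C. So (A)⁺ = {A, B, C, D}.
This closure contains every attribute of Schema1, so Schema1 ∩ Schema2 → Schema1. The join is lossless.

Yes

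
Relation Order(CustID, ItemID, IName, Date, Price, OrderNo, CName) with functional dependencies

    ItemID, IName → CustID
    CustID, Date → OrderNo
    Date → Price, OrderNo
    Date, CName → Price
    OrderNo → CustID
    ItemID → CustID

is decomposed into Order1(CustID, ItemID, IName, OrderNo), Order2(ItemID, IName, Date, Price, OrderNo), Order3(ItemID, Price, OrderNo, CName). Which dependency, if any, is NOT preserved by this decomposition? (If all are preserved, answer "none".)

ItemID, IName → CustID lies within Order1.
CustID, Date → OrderNo: restricted closure across fragments reaches OrderNo.
Date → Price, OrderNo lies within Order2.
Date, CName → Price: restricted closure across fragments reaches Price.
OrderNo → CustID lies within Order1.
ItemID → CustID lies within Order1.
Every dependency is enforceable on the fragments, so the decomposition is dependency-preserving.

none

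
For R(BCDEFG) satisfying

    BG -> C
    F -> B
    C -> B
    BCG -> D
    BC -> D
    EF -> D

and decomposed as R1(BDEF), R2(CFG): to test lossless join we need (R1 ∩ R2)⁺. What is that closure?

BF

R1 ∩ R2 = {F}.
F → B applies, adding B
Closure: {BF}.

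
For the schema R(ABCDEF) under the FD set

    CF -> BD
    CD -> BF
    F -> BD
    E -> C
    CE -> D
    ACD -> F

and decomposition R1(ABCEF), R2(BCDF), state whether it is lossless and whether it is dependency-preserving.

lossless and dependency-preserving

Lossless test: (BCF)⁺ = {BCDF}, which contains all of one fragment — lossless.
Dependency preservation: CE → D; ACD → F are not contained in any single fragment, but the restricted closure of each left-hand side across the fragments still reaches the right-hand side; the remaining FDs each lie inside some fragment. All dependencies are preserved.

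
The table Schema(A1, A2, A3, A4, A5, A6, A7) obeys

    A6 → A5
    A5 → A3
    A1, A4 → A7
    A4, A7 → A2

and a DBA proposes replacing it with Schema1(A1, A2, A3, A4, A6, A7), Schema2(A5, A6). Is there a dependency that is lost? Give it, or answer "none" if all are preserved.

Check A5 → A3: no single fragment contains all of {A3, A5}, and the restricted closure of {A5} across the fragments never reaches {A3}.
A6 → A5 is preserved.
A1, A4 → A7 is preserved.
A4, A7 → A2 is preserved.

A5 → A3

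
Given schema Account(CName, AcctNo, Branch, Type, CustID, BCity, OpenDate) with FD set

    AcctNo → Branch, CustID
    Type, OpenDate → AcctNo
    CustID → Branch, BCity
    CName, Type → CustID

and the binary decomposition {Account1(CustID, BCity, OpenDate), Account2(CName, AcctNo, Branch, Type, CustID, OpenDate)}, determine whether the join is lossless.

Yes

Common attributes: Account1 ∩ Account2 = {CustID, OpenDate}.
Closure of {CustID, OpenDate}: CustID → Branch, BCity applies, adding Branch, BCity. So (CustID, OpenDate)⁺ = {Branch, CustID, BCity, OpenDate}.
This closure contains every attribute of Account1, so Account1 ∩ Account2 → Account1. The join is lossless.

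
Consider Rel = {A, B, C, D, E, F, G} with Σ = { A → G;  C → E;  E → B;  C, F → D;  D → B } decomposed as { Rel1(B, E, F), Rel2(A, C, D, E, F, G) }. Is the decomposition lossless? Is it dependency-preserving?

lossless but not dependency-preserving

Lossless test: (E, F)⁺ = {B, E, F}, which contains all of one fragment — lossless.
Dependency preservation: the restricted closure of {D} across the fragments never reaches {B}, so D → B cannot be enforced without a join — not preserved.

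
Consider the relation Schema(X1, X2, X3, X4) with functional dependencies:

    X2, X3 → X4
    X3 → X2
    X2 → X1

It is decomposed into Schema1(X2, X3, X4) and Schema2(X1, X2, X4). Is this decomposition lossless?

Yes

Common attributes: Schema1 ∩ Schema2 = {X2, X4}.
Closure of {X2, X4}: X2 → X1 applies, adding X1. So (X2, X4)⁺ = {X1, X2, X4}.
This closure contains every attribute of Schema2, so Schema1 ∩ Schema2 → Schema2. The join is lossless.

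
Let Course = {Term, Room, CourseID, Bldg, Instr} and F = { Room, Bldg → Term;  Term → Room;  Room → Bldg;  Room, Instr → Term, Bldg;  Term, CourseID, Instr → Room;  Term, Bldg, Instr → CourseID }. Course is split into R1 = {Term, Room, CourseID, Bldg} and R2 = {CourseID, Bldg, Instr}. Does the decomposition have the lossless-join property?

Common attributes: R1 ∩ R2 = {CourseID, Bldg}.
No dependency enlarges {CourseID, Bldg}, so (CourseID, Bldg)⁺ = {CourseID, Bldg}.
The closure contains neither all of R1 = {Term, Room, CourseID, Bldg} nor all of R2 = {CourseID, Bldg, Instr}, so the common attributes are not a superkey of either fragment. The join is lossy.

No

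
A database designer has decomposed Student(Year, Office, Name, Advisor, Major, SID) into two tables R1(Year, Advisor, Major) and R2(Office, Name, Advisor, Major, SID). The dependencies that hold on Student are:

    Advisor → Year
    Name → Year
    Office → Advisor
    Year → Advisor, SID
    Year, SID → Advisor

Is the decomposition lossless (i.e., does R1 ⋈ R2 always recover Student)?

Yes

Common attributes: R1 ∩ R2 = {Advisor, Major}.
Closure of {Advisor, Major}: Advisor → Year applies, adding Year; Year → Advisor, SID applies, adding SID. So (Advisor, Major)⁺ = {Year, Advisor, Major, SID}.
This closure contains every attribute of R1, so R1 ∩ R2 → R1. The join is lossless.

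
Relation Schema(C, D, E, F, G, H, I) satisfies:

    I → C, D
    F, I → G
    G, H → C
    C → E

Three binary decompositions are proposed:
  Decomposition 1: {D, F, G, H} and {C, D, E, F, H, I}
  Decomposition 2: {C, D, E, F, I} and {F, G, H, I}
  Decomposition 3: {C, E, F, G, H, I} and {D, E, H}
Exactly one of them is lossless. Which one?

Decomposition 2

Decomposition 1: common = {D, F, H}, closure = {D, F, H} → lossy.
Decomposition 2: common = {F, I}, closure = {C, D, E, F, G, I} → lossless.
Decomposition 3: common = {E, H}, closure = {E, H} → lossy.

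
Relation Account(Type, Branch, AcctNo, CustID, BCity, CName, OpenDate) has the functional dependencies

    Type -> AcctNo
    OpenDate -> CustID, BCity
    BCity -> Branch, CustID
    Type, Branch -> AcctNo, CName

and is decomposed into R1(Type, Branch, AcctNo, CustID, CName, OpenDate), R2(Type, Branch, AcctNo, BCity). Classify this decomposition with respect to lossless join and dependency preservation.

lossy and not dependency-preserving

Lossless test: (Type, Branch, AcctNo)⁺ = {Type, Branch, AcctNo, CName}, which is a superkey of neither fragment — lossy.
Dependency preservation: the restricted closure of {OpenDate} across the fragments never reaches {CustID, BCity}, so OpenDate → CustID, BCity cannot be enforced without a join — not preserved.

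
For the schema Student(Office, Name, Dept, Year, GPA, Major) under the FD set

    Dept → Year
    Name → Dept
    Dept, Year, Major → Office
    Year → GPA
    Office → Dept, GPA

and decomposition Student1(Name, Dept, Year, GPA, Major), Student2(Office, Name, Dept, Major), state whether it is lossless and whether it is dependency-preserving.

Lossless test: (Name, Dept, Major)⁺ = {Office, Name, Dept, Year, GPA, Major}, which contains all of one fragment — lossless.
Dependency preservation: Dept, Year, Major → Office; Office → Dept, GPA are not contained in any single fragment, but the restricted closure of each left-hand side across the fragments still reaches the right-hand side; the remaining FDs each lie inside some fragment. All dependencies are preserved.

lossless and dependency-preserving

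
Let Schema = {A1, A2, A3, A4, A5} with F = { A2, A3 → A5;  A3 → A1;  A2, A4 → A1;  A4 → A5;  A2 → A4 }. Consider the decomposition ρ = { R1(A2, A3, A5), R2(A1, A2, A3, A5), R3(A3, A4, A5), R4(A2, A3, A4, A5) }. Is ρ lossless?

Chase test. Columns are A1, A2, A3, A4, A5; row i has aⱼ where attribute j ∈ Ri, else bᵢⱼ.
Initial tableau (one row per fragment):
  row 1: b11 a2 a3 b14 a5
  row 2: a1 a2 a3 b24 a5
  row 3: b31 b32 a3 a4 a5
  row 4: b41 a2 a3 a4 a5
Rows 1 and 2 agree on A3; apply A3→A1 and equate their A1 entries.
Rows 1 and 3 agree on A3; apply A3→A1 and equate their A1 entries.
Rows 1 and 4 agree on A3; apply A3→A1 and equate their A1 entries.
Rows 1 and 2 agree on A2; apply A2→A4 and equate their A4 entries.
Rows 1 and 4 agree on A2; apply A2→A4 and equate their A4 entries.
Row 1 is now all distinguished symbols — the join is lossless.

Yes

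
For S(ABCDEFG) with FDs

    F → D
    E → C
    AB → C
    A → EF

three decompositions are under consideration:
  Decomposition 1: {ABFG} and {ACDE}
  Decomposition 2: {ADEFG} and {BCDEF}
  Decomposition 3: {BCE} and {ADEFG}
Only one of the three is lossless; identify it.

Decomposition 1: common = {A}, closure = {ACDEF} → lossless.
Decomposition 2: common = {DEF}, closure = {CDEF} → lossy.
Decomposition 3: common = {E}, closure = {CE} → lossy.

Decomposition 1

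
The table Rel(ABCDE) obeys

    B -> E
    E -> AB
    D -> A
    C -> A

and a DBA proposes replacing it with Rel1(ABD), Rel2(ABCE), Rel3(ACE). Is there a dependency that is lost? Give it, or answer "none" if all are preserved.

none

B → E lies within Rel2.
E → AB lies within Rel2.
D → A lies within Rel1.
C → A lies within Rel2.
Every dependency is enforceable on the fragments, so the decomposition is dependency-preserving.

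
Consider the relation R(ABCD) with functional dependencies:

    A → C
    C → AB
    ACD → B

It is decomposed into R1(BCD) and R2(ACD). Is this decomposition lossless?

Yes

Common attributes: R1 ∩ R2 = {CD}.
Closure of {CD}: C → AB applies, adding AB. So (CD)⁺ = {ABCD}.
This closure contains every attribute of R1, so R1 ∩ R2 → R1. The join is lossless.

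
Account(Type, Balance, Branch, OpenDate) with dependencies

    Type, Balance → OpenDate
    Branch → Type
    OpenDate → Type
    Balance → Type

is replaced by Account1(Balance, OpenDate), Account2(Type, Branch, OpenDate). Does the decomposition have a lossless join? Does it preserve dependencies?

lossy but dependency-preserving

Lossless test: (OpenDate)⁺ = {Type, OpenDate}, which is a superkey of neither fragment — lossy.
Dependency preservation: Type, Balance → OpenDate; Balance → Type are not contained in any single fragment, but the restricted closure of each left-hand side across the fragments still reaches the right-hand side; the remaining FDs each lie inside some fragment. All dependencies are preserved.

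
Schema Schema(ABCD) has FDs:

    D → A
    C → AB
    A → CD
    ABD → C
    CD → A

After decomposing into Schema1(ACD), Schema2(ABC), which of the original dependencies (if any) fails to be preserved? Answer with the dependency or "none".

D → A lies within Schema1.
C → AB lies within Schema2.
A → CD lies within Schema1.
ABD → C: restricted closure across fragments reaches C.
CD → A lies within Schema1.
Every dependency is enforceable on the fragments, so the decomposition is dependency-preserving.

none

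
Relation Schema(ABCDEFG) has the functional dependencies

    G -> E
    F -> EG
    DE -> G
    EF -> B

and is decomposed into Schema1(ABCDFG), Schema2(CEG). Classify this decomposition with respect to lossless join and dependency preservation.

Lossless test: (CG)⁺ = {CEG}, which contains all of one fragment — lossless.
Dependency preservation: the restricted closure of {DE} across the fragments never reaches {G}, so DE → G cannot be enforced without a join — not preserved.

lossless but not dependency-preserving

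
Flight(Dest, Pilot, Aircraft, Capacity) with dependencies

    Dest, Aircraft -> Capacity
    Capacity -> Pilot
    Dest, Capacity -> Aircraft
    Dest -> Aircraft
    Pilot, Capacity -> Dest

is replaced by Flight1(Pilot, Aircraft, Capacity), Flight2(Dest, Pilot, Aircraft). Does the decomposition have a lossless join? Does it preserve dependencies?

lossy and not dependency-preserving

Lossless test: (Pilot, Aircraft)⁺ = {Pilot, Aircraft}, which is a superkey of neither fragment — lossy.
Dependency preservation: the restricted closure of {Dest, Aircraft} across the fragments never reaches {Capacity}, so Dest, Aircraft → Capacity cannot be enforced without a join — not preserved.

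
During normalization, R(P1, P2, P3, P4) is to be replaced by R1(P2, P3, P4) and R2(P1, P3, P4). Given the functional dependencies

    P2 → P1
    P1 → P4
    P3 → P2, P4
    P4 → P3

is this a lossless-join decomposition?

Common attributes: R1 ∩ R2 = {P3, P4}.
Closure of {P3, P4}: P3 → P2, P4 applies, adding P2; P2 → P1 applies, adding P1. So (P3, P4)⁺ = {P1, P2, P3, P4}.
This closure contains every attribute of R1, so R1 ∩ R2 → R1. The join is lossless.

Yes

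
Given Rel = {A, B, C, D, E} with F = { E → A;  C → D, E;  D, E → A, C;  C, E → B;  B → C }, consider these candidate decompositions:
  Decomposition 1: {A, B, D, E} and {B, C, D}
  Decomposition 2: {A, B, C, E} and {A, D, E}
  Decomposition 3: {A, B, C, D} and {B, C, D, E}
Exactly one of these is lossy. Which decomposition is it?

Decomposition 2

Decomposition 1: common = {B, D}, closure = {A, B, C, D, E} → lossless.
Decomposition 2: common = {A, E}, closure = {A, E} → lossy.
Decomposition 3: common = {B, C, D}, closure = {A, B, C, D, E} → lossless.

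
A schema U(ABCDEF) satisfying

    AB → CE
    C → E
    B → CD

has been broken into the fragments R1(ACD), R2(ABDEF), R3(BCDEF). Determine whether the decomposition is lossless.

Yes

Chase test. Columns are ABCDEF; row i has aⱼ where attribute j ∈ Ri, else bᵢⱼ.
Initial tableau (one row per fragment):
  row 1: a1 b12 a3 a4 b15 b16
  row 2: a1 a2 b23 a4 a5 a6
  row 3: b31 a2 a3 a4 a5 a6
Rows 1 and 3 agree on C; apply C→E and equate their E entries.
Rows 2 and 3 agree on B; apply B→CD and equate their CD entries.
Row 2 is now all distinguished symbols — the join is lossless.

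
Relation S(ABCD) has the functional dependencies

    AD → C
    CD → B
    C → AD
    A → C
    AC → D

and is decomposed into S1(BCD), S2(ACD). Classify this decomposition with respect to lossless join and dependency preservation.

Lossless test: (CD)⁺ = {ABCD}, which contains all of one fragment — lossless.
Dependency preservation: every FD's attributes lie within a single fragment, so each can be enforced locally — preserved.

lossless and dependency-preserving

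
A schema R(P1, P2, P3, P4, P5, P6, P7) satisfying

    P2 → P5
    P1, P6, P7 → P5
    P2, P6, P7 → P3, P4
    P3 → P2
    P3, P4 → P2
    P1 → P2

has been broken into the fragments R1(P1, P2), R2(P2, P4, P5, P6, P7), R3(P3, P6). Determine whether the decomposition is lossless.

No

Chase test. Columns are P1, P2, P3, P4, P5, P6, P7; row i has aⱼ where attribute j ∈ Ri, else bᵢⱼ.
Initial tableau (one row per fragment):
  row 1: a1 a2 b13 b14 b15 b16 b17
  row 2: b21 a2 b23 a4 a5 a6 a7
  row 3: b31 b32 a3 b34 b35 a6 b37
Rows 1 and 2 agree on P2; apply P2→P5 and equate their P5 entries.
No row becomes fully distinguished — the join is lossy.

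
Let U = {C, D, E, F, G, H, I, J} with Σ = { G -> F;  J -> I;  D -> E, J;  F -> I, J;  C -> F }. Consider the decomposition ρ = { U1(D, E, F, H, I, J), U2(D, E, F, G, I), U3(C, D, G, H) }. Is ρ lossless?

Yes

Chase test. Columns are C, D, E, F, G, H, I, J; row i has aⱼ where attribute j ∈ Ui, else bᵢⱼ.
Initial tableau (one row per fragment):
  row 1: b11 a2 a3 a4 b15 a6 a7 a8
  row 2: b21 a2 a3 a4 a5 b26 a7 b28
  row 3: a1 a2 b33 b34 a5 a6 b37 b38
Rows 2 and 3 agree on G; apply G→F and equate their F entries.
Rows 1 and 2 agree on D; apply D→E, J and equate their E, J entries.
Rows 1 and 3 agree on D; apply D→E, J and equate their E, J entries.
Rows 1 and 3 agree on F; apply F→I, J and equate their I, J entries.
Row 3 is now all distinguished symbols — the join is lossless.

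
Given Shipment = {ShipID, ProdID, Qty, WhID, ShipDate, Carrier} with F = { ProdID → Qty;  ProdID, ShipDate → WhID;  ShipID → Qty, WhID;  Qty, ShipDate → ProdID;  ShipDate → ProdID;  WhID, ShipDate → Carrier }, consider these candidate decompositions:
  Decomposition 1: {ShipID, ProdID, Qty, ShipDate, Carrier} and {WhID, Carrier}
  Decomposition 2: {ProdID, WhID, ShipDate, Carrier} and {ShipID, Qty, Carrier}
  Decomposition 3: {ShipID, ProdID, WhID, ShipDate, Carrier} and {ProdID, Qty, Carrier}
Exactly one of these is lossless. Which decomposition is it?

Decomposition 3

Decomposition 1: common = {Carrier}, closure = {Carrier} → lossy.
Decomposition 2: common = {Carrier}, closure = {Carrier} → lossy.
Decomposition 3: common = {ProdID, Carrier}, closure = {ProdID, Qty, Carrier} → lossless.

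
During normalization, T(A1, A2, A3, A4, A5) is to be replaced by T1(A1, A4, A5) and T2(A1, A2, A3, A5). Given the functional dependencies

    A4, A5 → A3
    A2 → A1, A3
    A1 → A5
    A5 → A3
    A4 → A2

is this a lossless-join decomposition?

No

Common attributes: T1 ∩ T2 = {A1, A5}.
Closure of {A1, A5}: A5 → A3 applies, adding A3. So (A1, A5)⁺ = {A1, A3, A5}.
The closure contains neither all of T1 = {A1, A4, A5} nor all of T2 = {A1, A2, A3, A5}, so the common attributes are not a superkey of either fragment. The join is lossy.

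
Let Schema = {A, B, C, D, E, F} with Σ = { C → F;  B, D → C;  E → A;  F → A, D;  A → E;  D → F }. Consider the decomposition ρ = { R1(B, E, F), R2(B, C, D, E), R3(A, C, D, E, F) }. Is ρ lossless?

Yes

Chase test. Columns are A, B, C, D, E, F; row i has aⱼ where attribute j ∈ Ri, else bᵢⱼ.
Initial tableau (one row per fragment):
  row 1: b11 a2 b13 b14 a5 a6
  row 2: b21 a2 a3 a4 a5 b26
  row 3: a1 b32 a3 a4 a5 a6
Rows 2 and 3 agree on C; apply C→F and equate their F entries.
Rows 1 and 2 agree on E; apply E→A and equate their A entries.
Rows 1 and 3 agree on E; apply E→A and equate their A entries.
Rows 1 and 2 agree on F; apply F→A, D and equate their A, D entries.
Rows 1 and 2 agree on B, D; apply B, D→C and equate their C entries.
Row 1 is now all distinguished symbols — the join is lossless.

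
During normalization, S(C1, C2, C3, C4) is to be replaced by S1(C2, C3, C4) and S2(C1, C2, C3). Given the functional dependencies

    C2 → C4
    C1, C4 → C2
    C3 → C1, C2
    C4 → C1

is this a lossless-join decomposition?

Common attributes: S1 ∩ S2 = {C2, C3}.
Closure of {C2, C3}: C2 → C4 applies, adding C4; C3 → C1, C2 applies, adding C1. So (C2, C3)⁺ = {C1, C2, C3, C4}.
This closure contains every attribute of S1, so S1 ∩ S2 → S1. The join is lossless.

Yes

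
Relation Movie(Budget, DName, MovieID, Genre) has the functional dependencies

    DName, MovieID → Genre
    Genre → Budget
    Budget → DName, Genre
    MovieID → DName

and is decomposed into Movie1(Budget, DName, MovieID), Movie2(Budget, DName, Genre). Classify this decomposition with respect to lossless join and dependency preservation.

lossless and dependency-preserving

Lossless test: (Budget, DName)⁺ = {Budget, DName, Genre}, which contains all of one fragment — lossless.
Dependency preservation: DName, MovieID → Genre is not contained in any single fragment, but the restricted closure of its left-hand side across the fragments still reaches the right-hand side; the remaining FDs each lie inside some fragment. All dependencies are preserved.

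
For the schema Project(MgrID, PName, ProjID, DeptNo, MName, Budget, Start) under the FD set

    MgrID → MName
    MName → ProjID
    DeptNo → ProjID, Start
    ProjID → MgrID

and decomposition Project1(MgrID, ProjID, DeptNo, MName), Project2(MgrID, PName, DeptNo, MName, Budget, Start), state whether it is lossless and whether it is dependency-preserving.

lossless and dependency-preserving

Lossless test: (MgrID, DeptNo, MName)⁺ = {MgrID, ProjID, DeptNo, MName, Start}, which contains all of one fragment — lossless.
Dependency preservation: DeptNo → ProjID, Start is not contained in any single fragment, but the restricted closure of its left-hand side across the fragments still reaches the right-hand side; the remaining FDs each lie inside some fragment. All dependencies are preserved.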